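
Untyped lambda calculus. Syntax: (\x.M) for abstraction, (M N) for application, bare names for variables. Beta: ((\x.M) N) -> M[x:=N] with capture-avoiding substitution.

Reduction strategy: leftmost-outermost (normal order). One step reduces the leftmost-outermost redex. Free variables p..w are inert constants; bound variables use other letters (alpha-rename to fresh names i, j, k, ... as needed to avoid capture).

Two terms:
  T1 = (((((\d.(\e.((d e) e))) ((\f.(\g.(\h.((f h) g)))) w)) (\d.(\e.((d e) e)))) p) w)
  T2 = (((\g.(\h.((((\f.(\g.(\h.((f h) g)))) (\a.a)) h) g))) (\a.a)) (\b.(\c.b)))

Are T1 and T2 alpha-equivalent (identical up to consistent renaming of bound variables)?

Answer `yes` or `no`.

Term 1: (((((\d.(\e.((d e) e))) ((\f.(\g.(\h.((f h) g)))) w)) (\d.(\e.((d e) e)))) p) w)
Term 2: (((\g.(\h.((((\f.(\g.(\h.((f h) g)))) (\a.a)) h) g))) (\a.a)) (\b.(\c.b)))
Alpha-equivalence: compare structure up to binder renaming.
Result: False

Answer: no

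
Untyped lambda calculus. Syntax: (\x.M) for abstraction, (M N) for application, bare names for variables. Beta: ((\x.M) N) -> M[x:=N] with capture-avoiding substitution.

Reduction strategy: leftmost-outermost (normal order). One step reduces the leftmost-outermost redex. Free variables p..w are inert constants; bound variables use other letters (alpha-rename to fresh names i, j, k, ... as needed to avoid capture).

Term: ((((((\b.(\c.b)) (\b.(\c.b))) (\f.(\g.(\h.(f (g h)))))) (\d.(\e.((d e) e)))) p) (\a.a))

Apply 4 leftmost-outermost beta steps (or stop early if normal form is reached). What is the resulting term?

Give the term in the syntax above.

Step 0: ((((((\b.(\c.b)) (\b.(\c.b))) (\f.(\g.(\h.(f (g h)))))) (\d.(\e.((d e) e)))) p) (\a.a))
Step 1: (((((\c.(\b.(\c.b))) (\f.(\g.(\h.(f (g h)))))) (\d.(\e.((d e) e)))) p) (\a.a))
Step 2: ((((\b.(\c.b)) (\d.(\e.((d e) e)))) p) (\a.a))
Step 3: (((\c.(\d.(\e.((d e) e)))) p) (\a.a))
Step 4: ((\d.(\e.((d e) e))) (\a.a))

Answer: ((\d.(\e.((d e) e))) (\a.a))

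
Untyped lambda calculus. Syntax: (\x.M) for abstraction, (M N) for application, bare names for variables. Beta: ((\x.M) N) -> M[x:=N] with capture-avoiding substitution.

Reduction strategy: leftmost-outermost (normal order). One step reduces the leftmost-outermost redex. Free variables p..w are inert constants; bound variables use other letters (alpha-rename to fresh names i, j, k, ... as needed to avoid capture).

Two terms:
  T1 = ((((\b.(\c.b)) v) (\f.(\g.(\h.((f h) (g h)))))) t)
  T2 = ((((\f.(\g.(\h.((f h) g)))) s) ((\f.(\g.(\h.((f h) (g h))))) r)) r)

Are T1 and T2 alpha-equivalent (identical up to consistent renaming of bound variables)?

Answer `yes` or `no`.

Term 1: ((((\b.(\c.b)) v) (\f.(\g.(\h.((f h) (g h)))))) t)
Term 2: ((((\f.(\g.(\h.((f h) g)))) s) ((\f.(\g.(\h.((f h) (g h))))) r)) r)
Alpha-equivalence: compare structure up to binder renaming.
Result: False

Answer: no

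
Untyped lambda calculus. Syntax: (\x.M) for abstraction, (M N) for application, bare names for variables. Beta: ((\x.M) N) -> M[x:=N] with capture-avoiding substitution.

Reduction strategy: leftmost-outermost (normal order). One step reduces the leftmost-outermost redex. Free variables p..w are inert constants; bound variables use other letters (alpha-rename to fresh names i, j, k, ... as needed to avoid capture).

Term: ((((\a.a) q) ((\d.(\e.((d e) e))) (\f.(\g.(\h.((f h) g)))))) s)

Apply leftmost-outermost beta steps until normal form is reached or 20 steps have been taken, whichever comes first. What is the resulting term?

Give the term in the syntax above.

Answer: ((q (\e.(\h.((e h) e)))) s)

Derivation:
Step 0: ((((\a.a) q) ((\d.(\e.((d e) e))) (\f.(\g.(\h.((f h) g)))))) s)
Step 1: ((q ((\d.(\e.((d e) e))) (\f.(\g.(\h.((f h) g)))))) s)
Step 2: ((q (\e.(((\f.(\g.(\h.((f h) g)))) e) e))) s)
Step 3: ((q (\e.((\g.(\h.((e h) g))) e))) s)
Step 4: ((q (\e.(\h.((e h) e)))) s)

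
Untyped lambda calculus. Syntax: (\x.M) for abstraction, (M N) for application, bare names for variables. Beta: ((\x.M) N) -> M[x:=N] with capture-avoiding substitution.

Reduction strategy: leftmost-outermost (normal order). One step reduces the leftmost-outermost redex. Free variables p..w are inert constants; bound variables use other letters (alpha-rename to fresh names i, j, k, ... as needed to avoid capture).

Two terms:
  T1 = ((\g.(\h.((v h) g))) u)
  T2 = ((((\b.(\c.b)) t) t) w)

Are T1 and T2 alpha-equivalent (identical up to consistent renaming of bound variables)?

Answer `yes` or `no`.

Term 1: ((\g.(\h.((v h) g))) u)
Term 2: ((((\b.(\c.b)) t) t) w)
Alpha-equivalence: compare structure up to binder renaming.
Result: False

Answer: no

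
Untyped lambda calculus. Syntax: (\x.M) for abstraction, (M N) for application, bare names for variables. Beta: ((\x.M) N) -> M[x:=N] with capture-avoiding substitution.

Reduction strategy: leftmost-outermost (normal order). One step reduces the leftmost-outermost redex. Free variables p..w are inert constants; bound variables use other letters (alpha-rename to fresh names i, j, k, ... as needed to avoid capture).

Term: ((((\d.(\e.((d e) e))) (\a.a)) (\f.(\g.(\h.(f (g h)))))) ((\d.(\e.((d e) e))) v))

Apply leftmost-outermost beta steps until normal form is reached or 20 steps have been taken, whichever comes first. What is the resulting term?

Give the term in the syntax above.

Answer: (\h.(\g.(\i.(((v h) h) (g i)))))

Derivation:
Step 0: ((((\d.(\e.((d e) e))) (\a.a)) (\f.(\g.(\h.(f (g h)))))) ((\d.(\e.((d e) e))) v))
Step 1: (((\e.(((\a.a) e) e)) (\f.(\g.(\h.(f (g h)))))) ((\d.(\e.((d e) e))) v))
Step 2: ((((\a.a) (\f.(\g.(\h.(f (g h)))))) (\f.(\g.(\h.(f (g h)))))) ((\d.(\e.((d e) e))) v))
Step 3: (((\f.(\g.(\h.(f (g h))))) (\f.(\g.(\h.(f (g h)))))) ((\d.(\e.((d e) e))) v))
Step 4: ((\g.(\h.((\f.(\g.(\h.(f (g h))))) (g h)))) ((\d.(\e.((d e) e))) v))
Step 5: (\h.((\f.(\g.(\h.(f (g h))))) (((\d.(\e.((d e) e))) v) h)))
Step 6: (\h.(\g.(\i.((((\d.(\e.((d e) e))) v) h) (g i)))))
Step 7: (\h.(\g.(\i.(((\e.((v e) e)) h) (g i)))))
Step 8: (\h.(\g.(\i.(((v h) h) (g i)))))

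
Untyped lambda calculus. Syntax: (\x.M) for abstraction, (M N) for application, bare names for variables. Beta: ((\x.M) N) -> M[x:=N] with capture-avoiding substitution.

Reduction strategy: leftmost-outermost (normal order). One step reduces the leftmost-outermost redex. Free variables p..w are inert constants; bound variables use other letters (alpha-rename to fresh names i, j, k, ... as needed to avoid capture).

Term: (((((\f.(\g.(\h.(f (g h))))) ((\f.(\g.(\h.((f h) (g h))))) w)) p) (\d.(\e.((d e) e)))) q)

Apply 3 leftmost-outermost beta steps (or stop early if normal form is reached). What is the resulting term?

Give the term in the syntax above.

Step 0: (((((\f.(\g.(\h.(f (g h))))) ((\f.(\g.(\h.((f h) (g h))))) w)) p) (\d.(\e.((d e) e)))) q)
Step 1: ((((\g.(\h.(((\f.(\g.(\h.((f h) (g h))))) w) (g h)))) p) (\d.(\e.((d e) e)))) q)
Step 2: (((\h.(((\f.(\g.(\h.((f h) (g h))))) w) (p h))) (\d.(\e.((d e) e)))) q)
Step 3: ((((\f.(\g.(\h.((f h) (g h))))) w) (p (\d.(\e.((d e) e))))) q)

Answer: ((((\f.(\g.(\h.((f h) (g h))))) w) (p (\d.(\e.((d e) e))))) q)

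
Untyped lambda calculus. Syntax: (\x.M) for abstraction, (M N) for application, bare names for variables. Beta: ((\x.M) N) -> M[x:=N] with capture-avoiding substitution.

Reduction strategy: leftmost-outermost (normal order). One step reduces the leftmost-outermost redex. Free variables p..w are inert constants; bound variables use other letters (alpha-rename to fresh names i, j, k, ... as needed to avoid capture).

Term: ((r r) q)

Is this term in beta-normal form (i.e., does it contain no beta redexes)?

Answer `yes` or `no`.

Term: ((r r) q)
No beta redexes found.

Answer: yes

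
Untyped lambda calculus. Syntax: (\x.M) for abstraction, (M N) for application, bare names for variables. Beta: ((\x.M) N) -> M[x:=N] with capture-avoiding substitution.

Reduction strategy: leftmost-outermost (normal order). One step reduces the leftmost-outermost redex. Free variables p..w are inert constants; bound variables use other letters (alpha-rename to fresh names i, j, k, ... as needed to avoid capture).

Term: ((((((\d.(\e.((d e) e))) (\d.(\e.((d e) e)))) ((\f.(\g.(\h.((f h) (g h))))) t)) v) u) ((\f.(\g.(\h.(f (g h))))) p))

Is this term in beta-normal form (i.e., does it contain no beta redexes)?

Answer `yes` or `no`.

Term: ((((((\d.(\e.((d e) e))) (\d.(\e.((d e) e)))) ((\f.(\g.(\h.((f h) (g h))))) t)) v) u) ((\f.(\g.(\h.(f (g h))))) p))
Found 3 beta redex(es).

Answer: no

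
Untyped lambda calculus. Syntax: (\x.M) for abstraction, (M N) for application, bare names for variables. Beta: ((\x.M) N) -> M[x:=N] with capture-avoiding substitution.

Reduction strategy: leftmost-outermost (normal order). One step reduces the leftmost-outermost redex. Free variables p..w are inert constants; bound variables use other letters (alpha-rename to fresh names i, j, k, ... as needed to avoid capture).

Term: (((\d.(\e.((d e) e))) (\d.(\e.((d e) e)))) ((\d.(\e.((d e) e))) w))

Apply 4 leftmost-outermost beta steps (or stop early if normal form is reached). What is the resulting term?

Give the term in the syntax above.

Answer: ((((\d.(\e.((d e) e))) w) ((\d.(\e.((d e) e))) w)) ((\d.(\e.((d e) e))) w))

Derivation:
Step 0: (((\d.(\e.((d e) e))) (\d.(\e.((d e) e)))) ((\d.(\e.((d e) e))) w))
Step 1: ((\e.(((\d.(\e.((d e) e))) e) e)) ((\d.(\e.((d e) e))) w))
Step 2: (((\d.(\e.((d e) e))) ((\d.(\e.((d e) e))) w)) ((\d.(\e.((d e) e))) w))
Step 3: ((\e.((((\d.(\e.((d e) e))) w) e) e)) ((\d.(\e.((d e) e))) w))
Step 4: ((((\d.(\e.((d e) e))) w) ((\d.(\e.((d e) e))) w)) ((\d.(\e.((d e) e))) w))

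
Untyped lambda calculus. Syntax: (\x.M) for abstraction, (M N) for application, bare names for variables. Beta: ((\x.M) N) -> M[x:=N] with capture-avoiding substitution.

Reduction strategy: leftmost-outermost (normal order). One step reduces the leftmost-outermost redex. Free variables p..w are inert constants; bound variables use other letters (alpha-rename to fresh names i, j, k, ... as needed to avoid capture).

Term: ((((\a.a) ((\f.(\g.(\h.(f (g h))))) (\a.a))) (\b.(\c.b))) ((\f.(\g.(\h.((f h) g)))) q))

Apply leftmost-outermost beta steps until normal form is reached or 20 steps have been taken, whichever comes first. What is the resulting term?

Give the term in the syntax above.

Step 0: ((((\a.a) ((\f.(\g.(\h.(f (g h))))) (\a.a))) (\b.(\c.b))) ((\f.(\g.(\h.((f h) g)))) q))
Step 1: ((((\f.(\g.(\h.(f (g h))))) (\a.a)) (\b.(\c.b))) ((\f.(\g.(\h.((f h) g)))) q))
Step 2: (((\g.(\h.((\a.a) (g h)))) (\b.(\c.b))) ((\f.(\g.(\h.((f h) g)))) q))
Step 3: ((\h.((\a.a) ((\b.(\c.b)) h))) ((\f.(\g.(\h.((f h) g)))) q))
Step 4: ((\a.a) ((\b.(\c.b)) ((\f.(\g.(\h.((f h) g)))) q)))
Step 5: ((\b.(\c.b)) ((\f.(\g.(\h.((f h) g)))) q))
Step 6: (\c.((\f.(\g.(\h.((f h) g)))) q))
Step 7: (\c.(\g.(\h.((q h) g))))

Answer: (\c.(\g.(\h.((q h) g))))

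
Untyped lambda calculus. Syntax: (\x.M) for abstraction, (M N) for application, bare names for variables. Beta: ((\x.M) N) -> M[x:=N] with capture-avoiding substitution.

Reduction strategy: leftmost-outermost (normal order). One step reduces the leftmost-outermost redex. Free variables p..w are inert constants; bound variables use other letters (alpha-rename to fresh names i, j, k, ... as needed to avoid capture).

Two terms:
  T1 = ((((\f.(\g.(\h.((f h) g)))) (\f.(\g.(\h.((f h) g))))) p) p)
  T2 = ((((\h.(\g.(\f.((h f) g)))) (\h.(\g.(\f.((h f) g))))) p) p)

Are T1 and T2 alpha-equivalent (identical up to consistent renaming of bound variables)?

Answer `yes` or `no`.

Answer: yes

Derivation:
Term 1: ((((\f.(\g.(\h.((f h) g)))) (\f.(\g.(\h.((f h) g))))) p) p)
Term 2: ((((\h.(\g.(\f.((h f) g)))) (\h.(\g.(\f.((h f) g))))) p) p)
Alpha-equivalence: compare structure up to binder renaming.
Result: True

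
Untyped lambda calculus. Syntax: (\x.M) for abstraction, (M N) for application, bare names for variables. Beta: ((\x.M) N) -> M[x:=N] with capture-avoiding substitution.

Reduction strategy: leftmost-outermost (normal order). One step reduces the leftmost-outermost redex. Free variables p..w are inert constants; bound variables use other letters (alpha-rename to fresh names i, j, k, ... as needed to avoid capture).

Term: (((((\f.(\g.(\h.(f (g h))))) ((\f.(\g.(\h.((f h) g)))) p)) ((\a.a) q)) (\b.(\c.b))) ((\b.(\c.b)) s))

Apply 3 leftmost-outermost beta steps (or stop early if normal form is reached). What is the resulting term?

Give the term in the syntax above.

Step 0: (((((\f.(\g.(\h.(f (g h))))) ((\f.(\g.(\h.((f h) g)))) p)) ((\a.a) q)) (\b.(\c.b))) ((\b.(\c.b)) s))
Step 1: ((((\g.(\h.(((\f.(\g.(\h.((f h) g)))) p) (g h)))) ((\a.a) q)) (\b.(\c.b))) ((\b.(\c.b)) s))
Step 2: (((\h.(((\f.(\g.(\h.((f h) g)))) p) (((\a.a) q) h))) (\b.(\c.b))) ((\b.(\c.b)) s))
Step 3: ((((\f.(\g.(\h.((f h) g)))) p) (((\a.a) q) (\b.(\c.b)))) ((\b.(\c.b)) s))

Answer: ((((\f.(\g.(\h.((f h) g)))) p) (((\a.a) q) (\b.(\c.b)))) ((\b.(\c.b)) s))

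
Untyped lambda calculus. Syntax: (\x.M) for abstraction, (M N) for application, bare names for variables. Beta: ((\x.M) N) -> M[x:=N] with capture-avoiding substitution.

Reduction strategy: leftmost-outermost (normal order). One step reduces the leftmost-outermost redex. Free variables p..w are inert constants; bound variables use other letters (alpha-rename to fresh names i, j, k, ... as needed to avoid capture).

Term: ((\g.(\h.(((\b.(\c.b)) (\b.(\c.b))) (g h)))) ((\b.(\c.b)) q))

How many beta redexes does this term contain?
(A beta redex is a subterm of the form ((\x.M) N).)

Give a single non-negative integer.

Term: ((\g.(\h.(((\b.(\c.b)) (\b.(\c.b))) (g h)))) ((\b.(\c.b)) q))
  Redex: ((\g.(\h.(((\b.(\c.b)) (\b.(\c.b))) (g h)))) ((\b.(\c.b)) q))
  Redex: ((\b.(\c.b)) (\b.(\c.b)))
  Redex: ((\b.(\c.b)) q)
Total redexes: 3

Answer: 3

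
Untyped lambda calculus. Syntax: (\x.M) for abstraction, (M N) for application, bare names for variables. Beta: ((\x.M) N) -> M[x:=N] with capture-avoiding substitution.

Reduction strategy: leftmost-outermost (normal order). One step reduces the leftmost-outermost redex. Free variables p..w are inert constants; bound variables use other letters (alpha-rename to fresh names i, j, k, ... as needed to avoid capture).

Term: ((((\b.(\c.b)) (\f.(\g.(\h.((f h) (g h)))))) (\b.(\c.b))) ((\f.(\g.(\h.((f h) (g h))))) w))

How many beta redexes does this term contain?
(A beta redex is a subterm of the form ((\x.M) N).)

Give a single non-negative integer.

Term: ((((\b.(\c.b)) (\f.(\g.(\h.((f h) (g h)))))) (\b.(\c.b))) ((\f.(\g.(\h.((f h) (g h))))) w))
  Redex: ((\b.(\c.b)) (\f.(\g.(\h.((f h) (g h))))))
  Redex: ((\f.(\g.(\h.((f h) (g h))))) w)
Total redexes: 2

Answer: 2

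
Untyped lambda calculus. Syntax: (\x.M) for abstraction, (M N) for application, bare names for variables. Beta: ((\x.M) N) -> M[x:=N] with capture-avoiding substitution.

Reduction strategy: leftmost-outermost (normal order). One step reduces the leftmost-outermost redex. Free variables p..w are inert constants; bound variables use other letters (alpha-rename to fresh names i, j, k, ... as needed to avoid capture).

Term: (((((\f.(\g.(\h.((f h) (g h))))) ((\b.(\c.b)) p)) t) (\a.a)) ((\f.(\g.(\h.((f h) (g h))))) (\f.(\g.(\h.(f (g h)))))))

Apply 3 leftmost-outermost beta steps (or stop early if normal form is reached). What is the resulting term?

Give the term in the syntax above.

Step 0: (((((\f.(\g.(\h.((f h) (g h))))) ((\b.(\c.b)) p)) t) (\a.a)) ((\f.(\g.(\h.((f h) (g h))))) (\f.(\g.(\h.(f (g h)))))))
Step 1: ((((\g.(\h.((((\b.(\c.b)) p) h) (g h)))) t) (\a.a)) ((\f.(\g.(\h.((f h) (g h))))) (\f.(\g.(\h.(f (g h)))))))
Step 2: (((\h.((((\b.(\c.b)) p) h) (t h))) (\a.a)) ((\f.(\g.(\h.((f h) (g h))))) (\f.(\g.(\h.(f (g h)))))))
Step 3: (((((\b.(\c.b)) p) (\a.a)) (t (\a.a))) ((\f.(\g.(\h.((f h) (g h))))) (\f.(\g.(\h.(f (g h)))))))

Answer: (((((\b.(\c.b)) p) (\a.a)) (t (\a.a))) ((\f.(\g.(\h.((f h) (g h))))) (\f.(\g.(\h.(f (g h)))))))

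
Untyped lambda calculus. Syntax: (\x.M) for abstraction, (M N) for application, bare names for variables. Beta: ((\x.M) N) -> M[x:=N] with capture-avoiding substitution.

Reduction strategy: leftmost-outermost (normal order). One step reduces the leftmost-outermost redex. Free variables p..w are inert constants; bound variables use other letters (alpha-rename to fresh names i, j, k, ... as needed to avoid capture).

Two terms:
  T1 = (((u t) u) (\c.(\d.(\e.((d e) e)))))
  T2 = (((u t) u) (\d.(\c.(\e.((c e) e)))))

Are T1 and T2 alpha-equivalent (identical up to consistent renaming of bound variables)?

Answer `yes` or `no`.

Answer: yes

Derivation:
Term 1: (((u t) u) (\c.(\d.(\e.((d e) e)))))
Term 2: (((u t) u) (\d.(\c.(\e.((c e) e)))))
Alpha-equivalence: compare structure up to binder renaming.
Result: True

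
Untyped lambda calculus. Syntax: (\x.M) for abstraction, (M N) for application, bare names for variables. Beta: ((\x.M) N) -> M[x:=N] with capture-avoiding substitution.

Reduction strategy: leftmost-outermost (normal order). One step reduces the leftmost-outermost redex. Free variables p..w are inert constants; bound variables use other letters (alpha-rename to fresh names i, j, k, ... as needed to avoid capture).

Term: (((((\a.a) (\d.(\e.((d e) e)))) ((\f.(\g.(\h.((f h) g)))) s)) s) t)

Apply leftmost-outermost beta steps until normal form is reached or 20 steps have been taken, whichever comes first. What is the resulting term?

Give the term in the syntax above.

Answer: (((s s) s) t)

Derivation:
Step 0: (((((\a.a) (\d.(\e.((d e) e)))) ((\f.(\g.(\h.((f h) g)))) s)) s) t)
Step 1: ((((\d.(\e.((d e) e))) ((\f.(\g.(\h.((f h) g)))) s)) s) t)
Step 2: (((\e.((((\f.(\g.(\h.((f h) g)))) s) e) e)) s) t)
Step 3: (((((\f.(\g.(\h.((f h) g)))) s) s) s) t)
Step 4: ((((\g.(\h.((s h) g))) s) s) t)
Step 5: (((\h.((s h) s)) s) t)
Step 6: (((s s) s) t)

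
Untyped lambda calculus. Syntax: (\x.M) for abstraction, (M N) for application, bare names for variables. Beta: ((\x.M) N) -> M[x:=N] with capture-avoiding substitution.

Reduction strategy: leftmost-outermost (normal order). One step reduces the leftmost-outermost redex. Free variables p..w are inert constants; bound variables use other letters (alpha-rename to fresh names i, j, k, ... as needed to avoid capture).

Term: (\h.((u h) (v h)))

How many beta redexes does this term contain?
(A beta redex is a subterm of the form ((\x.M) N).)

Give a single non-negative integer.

Term: (\h.((u h) (v h)))
  (no redexes)
Total redexes: 0

Answer: 0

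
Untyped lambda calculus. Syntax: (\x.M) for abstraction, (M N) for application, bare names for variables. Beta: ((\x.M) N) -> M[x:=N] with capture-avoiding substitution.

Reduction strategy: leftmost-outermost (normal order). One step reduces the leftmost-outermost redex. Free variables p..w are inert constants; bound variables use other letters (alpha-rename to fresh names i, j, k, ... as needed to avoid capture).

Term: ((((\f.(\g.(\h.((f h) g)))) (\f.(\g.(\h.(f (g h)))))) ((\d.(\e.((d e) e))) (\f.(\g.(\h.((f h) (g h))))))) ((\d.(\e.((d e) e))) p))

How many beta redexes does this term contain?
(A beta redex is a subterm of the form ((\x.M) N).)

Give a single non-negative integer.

Term: ((((\f.(\g.(\h.((f h) g)))) (\f.(\g.(\h.(f (g h)))))) ((\d.(\e.((d e) e))) (\f.(\g.(\h.((f h) (g h))))))) ((\d.(\e.((d e) e))) p))
  Redex: ((\f.(\g.(\h.((f h) g)))) (\f.(\g.(\h.(f (g h))))))
  Redex: ((\d.(\e.((d e) e))) (\f.(\g.(\h.((f h) (g h))))))
  Redex: ((\d.(\e.((d e) e))) p)
Total redexes: 3

Answer: 3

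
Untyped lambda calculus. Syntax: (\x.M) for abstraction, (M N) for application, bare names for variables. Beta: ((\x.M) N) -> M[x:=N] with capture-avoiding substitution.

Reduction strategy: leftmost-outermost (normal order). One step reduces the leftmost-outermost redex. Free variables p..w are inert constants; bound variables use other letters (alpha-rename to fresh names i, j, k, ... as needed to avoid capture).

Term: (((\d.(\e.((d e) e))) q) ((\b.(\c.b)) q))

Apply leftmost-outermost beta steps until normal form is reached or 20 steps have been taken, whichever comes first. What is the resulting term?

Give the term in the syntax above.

Answer: ((q (\c.q)) (\c.q))

Derivation:
Step 0: (((\d.(\e.((d e) e))) q) ((\b.(\c.b)) q))
Step 1: ((\e.((q e) e)) ((\b.(\c.b)) q))
Step 2: ((q ((\b.(\c.b)) q)) ((\b.(\c.b)) q))
Step 3: ((q (\c.q)) ((\b.(\c.b)) q))
Step 4: ((q (\c.q)) (\c.q))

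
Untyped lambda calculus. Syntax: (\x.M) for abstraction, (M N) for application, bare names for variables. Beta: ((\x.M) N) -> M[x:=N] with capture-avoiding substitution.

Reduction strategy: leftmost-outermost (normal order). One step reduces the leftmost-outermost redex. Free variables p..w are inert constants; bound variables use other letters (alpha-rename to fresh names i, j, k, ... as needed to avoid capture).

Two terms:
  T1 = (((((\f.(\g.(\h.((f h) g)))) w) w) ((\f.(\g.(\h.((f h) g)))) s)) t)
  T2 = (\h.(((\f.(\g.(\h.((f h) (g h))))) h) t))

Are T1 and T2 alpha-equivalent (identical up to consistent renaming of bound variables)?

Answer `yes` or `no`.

Term 1: (((((\f.(\g.(\h.((f h) g)))) w) w) ((\f.(\g.(\h.((f h) g)))) s)) t)
Term 2: (\h.(((\f.(\g.(\h.((f h) (g h))))) h) t))
Alpha-equivalence: compare structure up to binder renaming.
Result: False

Answer: no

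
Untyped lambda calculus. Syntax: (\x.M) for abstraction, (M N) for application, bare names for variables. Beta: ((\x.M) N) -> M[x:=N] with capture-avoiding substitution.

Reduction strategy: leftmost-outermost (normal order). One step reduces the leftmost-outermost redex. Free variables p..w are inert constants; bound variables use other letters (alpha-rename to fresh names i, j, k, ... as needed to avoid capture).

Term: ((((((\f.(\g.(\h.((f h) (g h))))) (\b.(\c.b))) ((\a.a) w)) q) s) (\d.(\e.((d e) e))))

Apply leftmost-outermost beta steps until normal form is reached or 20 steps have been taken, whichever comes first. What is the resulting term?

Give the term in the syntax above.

Answer: ((q s) (\d.(\e.((d e) e))))

Derivation:
Step 0: ((((((\f.(\g.(\h.((f h) (g h))))) (\b.(\c.b))) ((\a.a) w)) q) s) (\d.(\e.((d e) e))))
Step 1: (((((\g.(\h.(((\b.(\c.b)) h) (g h)))) ((\a.a) w)) q) s) (\d.(\e.((d e) e))))
Step 2: ((((\h.(((\b.(\c.b)) h) (((\a.a) w) h))) q) s) (\d.(\e.((d e) e))))
Step 3: (((((\b.(\c.b)) q) (((\a.a) w) q)) s) (\d.(\e.((d e) e))))
Step 4: ((((\c.q) (((\a.a) w) q)) s) (\d.(\e.((d e) e))))
Step 5: ((q s) (\d.(\e.((d e) e))))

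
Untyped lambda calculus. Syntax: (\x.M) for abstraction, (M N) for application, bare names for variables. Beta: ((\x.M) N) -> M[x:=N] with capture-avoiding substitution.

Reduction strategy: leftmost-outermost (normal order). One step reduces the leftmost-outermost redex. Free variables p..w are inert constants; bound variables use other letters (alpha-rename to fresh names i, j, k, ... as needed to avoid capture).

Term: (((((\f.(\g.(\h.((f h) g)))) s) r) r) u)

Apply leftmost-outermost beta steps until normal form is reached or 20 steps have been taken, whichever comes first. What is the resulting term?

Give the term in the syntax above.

Step 0: (((((\f.(\g.(\h.((f h) g)))) s) r) r) u)
Step 1: ((((\g.(\h.((s h) g))) r) r) u)
Step 2: (((\h.((s h) r)) r) u)
Step 3: (((s r) r) u)

Answer: (((s r) r) u)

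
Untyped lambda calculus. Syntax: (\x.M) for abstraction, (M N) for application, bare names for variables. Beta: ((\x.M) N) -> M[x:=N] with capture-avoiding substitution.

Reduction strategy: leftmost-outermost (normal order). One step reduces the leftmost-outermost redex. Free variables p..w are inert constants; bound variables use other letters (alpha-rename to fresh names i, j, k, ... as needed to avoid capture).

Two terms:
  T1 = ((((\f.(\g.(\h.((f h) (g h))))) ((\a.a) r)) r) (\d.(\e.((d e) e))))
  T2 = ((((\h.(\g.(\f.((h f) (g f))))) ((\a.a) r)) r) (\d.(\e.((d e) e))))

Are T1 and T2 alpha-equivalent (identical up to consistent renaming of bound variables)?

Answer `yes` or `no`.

Term 1: ((((\f.(\g.(\h.((f h) (g h))))) ((\a.a) r)) r) (\d.(\e.((d e) e))))
Term 2: ((((\h.(\g.(\f.((h f) (g f))))) ((\a.a) r)) r) (\d.(\e.((d e) e))))
Alpha-equivalence: compare structure up to binder renaming.
Result: True

Answer: yes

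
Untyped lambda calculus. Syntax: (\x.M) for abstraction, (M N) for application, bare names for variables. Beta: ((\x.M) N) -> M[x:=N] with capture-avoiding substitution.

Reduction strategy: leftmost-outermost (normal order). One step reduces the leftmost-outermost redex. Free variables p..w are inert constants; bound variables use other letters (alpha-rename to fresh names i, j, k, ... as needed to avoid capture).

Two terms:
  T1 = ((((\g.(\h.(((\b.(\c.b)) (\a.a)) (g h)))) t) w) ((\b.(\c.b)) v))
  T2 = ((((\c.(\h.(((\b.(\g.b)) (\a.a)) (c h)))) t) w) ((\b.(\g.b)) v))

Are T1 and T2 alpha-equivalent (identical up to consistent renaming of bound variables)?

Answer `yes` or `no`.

Answer: yes

Derivation:
Term 1: ((((\g.(\h.(((\b.(\c.b)) (\a.a)) (g h)))) t) w) ((\b.(\c.b)) v))
Term 2: ((((\c.(\h.(((\b.(\g.b)) (\a.a)) (c h)))) t) w) ((\b.(\g.b)) v))
Alpha-equivalence: compare structure up to binder renaming.
Result: True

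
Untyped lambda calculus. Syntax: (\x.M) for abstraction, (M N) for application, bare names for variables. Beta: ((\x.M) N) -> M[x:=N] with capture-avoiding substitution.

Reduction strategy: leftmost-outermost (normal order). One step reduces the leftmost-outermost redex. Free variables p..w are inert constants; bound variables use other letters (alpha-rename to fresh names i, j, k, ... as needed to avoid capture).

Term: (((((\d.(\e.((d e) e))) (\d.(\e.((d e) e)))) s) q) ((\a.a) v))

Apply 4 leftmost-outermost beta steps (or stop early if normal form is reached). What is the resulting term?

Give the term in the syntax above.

Answer: ((((s s) s) q) ((\a.a) v))

Derivation:
Step 0: (((((\d.(\e.((d e) e))) (\d.(\e.((d e) e)))) s) q) ((\a.a) v))
Step 1: ((((\e.(((\d.(\e.((d e) e))) e) e)) s) q) ((\a.a) v))
Step 2: (((((\d.(\e.((d e) e))) s) s) q) ((\a.a) v))
Step 3: ((((\e.((s e) e)) s) q) ((\a.a) v))
Step 4: ((((s s) s) q) ((\a.a) v))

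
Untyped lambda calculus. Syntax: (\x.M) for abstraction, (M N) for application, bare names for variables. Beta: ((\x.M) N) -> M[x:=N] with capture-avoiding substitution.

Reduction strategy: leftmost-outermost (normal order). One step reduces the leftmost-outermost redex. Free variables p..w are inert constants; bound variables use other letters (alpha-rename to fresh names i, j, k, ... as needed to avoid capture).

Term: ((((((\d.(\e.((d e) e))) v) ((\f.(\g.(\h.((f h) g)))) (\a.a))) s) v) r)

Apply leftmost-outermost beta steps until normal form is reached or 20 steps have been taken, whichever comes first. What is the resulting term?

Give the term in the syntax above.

Answer: (((((v (\g.(\h.(h g)))) (\g.(\h.(h g)))) s) v) r)

Derivation:
Step 0: ((((((\d.(\e.((d e) e))) v) ((\f.(\g.(\h.((f h) g)))) (\a.a))) s) v) r)
Step 1: (((((\e.((v e) e)) ((\f.(\g.(\h.((f h) g)))) (\a.a))) s) v) r)
Step 2: (((((v ((\f.(\g.(\h.((f h) g)))) (\a.a))) ((\f.(\g.(\h.((f h) g)))) (\a.a))) s) v) r)
Step 3: (((((v (\g.(\h.(((\a.a) h) g)))) ((\f.(\g.(\h.((f h) g)))) (\a.a))) s) v) r)
Step 4: (((((v (\g.(\h.(h g)))) ((\f.(\g.(\h.((f h) g)))) (\a.a))) s) v) r)
Step 5: (((((v (\g.(\h.(h g)))) (\g.(\h.(((\a.a) h) g)))) s) v) r)
Step 6: (((((v (\g.(\h.(h g)))) (\g.(\h.(h g)))) s) v) r)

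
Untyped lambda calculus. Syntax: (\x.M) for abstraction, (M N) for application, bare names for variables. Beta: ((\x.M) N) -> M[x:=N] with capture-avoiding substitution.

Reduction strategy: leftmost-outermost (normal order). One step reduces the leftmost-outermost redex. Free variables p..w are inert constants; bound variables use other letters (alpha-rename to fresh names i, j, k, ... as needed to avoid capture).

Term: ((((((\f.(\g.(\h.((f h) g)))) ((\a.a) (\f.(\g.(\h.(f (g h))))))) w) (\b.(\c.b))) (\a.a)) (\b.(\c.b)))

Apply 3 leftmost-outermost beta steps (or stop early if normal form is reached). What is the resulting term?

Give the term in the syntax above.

Step 0: ((((((\f.(\g.(\h.((f h) g)))) ((\a.a) (\f.(\g.(\h.(f (g h))))))) w) (\b.(\c.b))) (\a.a)) (\b.(\c.b)))
Step 1: (((((\g.(\h.((((\a.a) (\f.(\g.(\h.(f (g h)))))) h) g))) w) (\b.(\c.b))) (\a.a)) (\b.(\c.b)))
Step 2: ((((\h.((((\a.a) (\f.(\g.(\h.(f (g h)))))) h) w)) (\b.(\c.b))) (\a.a)) (\b.(\c.b)))
Step 3: ((((((\a.a) (\f.(\g.(\h.(f (g h)))))) (\b.(\c.b))) w) (\a.a)) (\b.(\c.b)))

Answer: ((((((\a.a) (\f.(\g.(\h.(f (g h)))))) (\b.(\c.b))) w) (\a.a)) (\b.(\c.b)))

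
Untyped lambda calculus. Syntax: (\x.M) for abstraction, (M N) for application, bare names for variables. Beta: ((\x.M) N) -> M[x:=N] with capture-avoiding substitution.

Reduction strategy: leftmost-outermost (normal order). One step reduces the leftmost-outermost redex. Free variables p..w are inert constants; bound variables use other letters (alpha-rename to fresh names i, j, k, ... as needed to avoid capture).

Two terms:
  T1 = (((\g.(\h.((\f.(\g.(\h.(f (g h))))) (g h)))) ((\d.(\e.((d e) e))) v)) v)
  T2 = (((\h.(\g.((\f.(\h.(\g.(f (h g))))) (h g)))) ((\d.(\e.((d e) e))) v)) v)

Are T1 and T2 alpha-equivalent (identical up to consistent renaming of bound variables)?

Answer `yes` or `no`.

Answer: yes

Derivation:
Term 1: (((\g.(\h.((\f.(\g.(\h.(f (g h))))) (g h)))) ((\d.(\e.((d e) e))) v)) v)
Term 2: (((\h.(\g.((\f.(\h.(\g.(f (h g))))) (h g)))) ((\d.(\e.((d e) e))) v)) v)
Alpha-equivalence: compare structure up to binder renaming.
Result: True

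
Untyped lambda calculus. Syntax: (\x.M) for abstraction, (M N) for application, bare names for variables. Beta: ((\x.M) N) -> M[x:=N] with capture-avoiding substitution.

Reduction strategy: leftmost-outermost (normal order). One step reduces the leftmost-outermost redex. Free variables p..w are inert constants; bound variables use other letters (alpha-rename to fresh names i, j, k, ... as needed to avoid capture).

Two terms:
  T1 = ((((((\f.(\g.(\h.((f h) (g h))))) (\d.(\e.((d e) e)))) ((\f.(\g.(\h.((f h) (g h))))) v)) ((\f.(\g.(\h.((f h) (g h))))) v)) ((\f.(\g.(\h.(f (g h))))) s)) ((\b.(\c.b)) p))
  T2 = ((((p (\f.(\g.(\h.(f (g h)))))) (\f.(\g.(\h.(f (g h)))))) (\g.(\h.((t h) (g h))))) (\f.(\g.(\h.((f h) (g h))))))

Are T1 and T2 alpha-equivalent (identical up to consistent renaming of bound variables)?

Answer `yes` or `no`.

Term 1: ((((((\f.(\g.(\h.((f h) (g h))))) (\d.(\e.((d e) e)))) ((\f.(\g.(\h.((f h) (g h))))) v)) ((\f.(\g.(\h.((f h) (g h))))) v)) ((\f.(\g.(\h.(f (g h))))) s)) ((\b.(\c.b)) p))
Term 2: ((((p (\f.(\g.(\h.(f (g h)))))) (\f.(\g.(\h.(f (g h)))))) (\g.(\h.((t h) (g h))))) (\f.(\g.(\h.((f h) (g h))))))
Alpha-equivalence: compare structure up to binder renaming.
Result: False

Answer: no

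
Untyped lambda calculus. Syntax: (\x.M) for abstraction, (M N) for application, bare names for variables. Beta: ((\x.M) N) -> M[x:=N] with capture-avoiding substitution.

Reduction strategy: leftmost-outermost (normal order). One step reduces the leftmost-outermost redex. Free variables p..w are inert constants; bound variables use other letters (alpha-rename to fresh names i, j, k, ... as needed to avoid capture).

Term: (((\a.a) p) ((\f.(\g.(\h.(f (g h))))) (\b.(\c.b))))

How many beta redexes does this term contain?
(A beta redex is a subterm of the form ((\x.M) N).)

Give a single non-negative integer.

Answer: 2

Derivation:
Term: (((\a.a) p) ((\f.(\g.(\h.(f (g h))))) (\b.(\c.b))))
  Redex: ((\a.a) p)
  Redex: ((\f.(\g.(\h.(f (g h))))) (\b.(\c.b)))
Total redexes: 2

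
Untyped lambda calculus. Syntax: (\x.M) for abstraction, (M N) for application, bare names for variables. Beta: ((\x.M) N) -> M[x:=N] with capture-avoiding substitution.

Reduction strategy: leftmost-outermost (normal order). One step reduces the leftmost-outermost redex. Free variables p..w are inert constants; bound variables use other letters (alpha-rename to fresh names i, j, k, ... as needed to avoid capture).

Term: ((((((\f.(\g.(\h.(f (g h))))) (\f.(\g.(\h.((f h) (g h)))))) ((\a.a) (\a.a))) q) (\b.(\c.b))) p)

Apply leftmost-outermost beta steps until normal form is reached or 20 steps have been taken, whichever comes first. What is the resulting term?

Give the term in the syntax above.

Answer: ((q p) (\c.p))

Derivation:
Step 0: ((((((\f.(\g.(\h.(f (g h))))) (\f.(\g.(\h.((f h) (g h)))))) ((\a.a) (\a.a))) q) (\b.(\c.b))) p)
Step 1: (((((\g.(\h.((\f.(\g.(\h.((f h) (g h))))) (g h)))) ((\a.a) (\a.a))) q) (\b.(\c.b))) p)
Step 2: ((((\h.((\f.(\g.(\h.((f h) (g h))))) (((\a.a) (\a.a)) h))) q) (\b.(\c.b))) p)
Step 3: ((((\f.(\g.(\h.((f h) (g h))))) (((\a.a) (\a.a)) q)) (\b.(\c.b))) p)
Step 4: (((\g.(\h.(((((\a.a) (\a.a)) q) h) (g h)))) (\b.(\c.b))) p)
Step 5: ((\h.(((((\a.a) (\a.a)) q) h) ((\b.(\c.b)) h))) p)
Step 6: (((((\a.a) (\a.a)) q) p) ((\b.(\c.b)) p))
Step 7: ((((\a.a) q) p) ((\b.(\c.b)) p))
Step 8: ((q p) ((\b.(\c.b)) p))
Step 9: ((q p) (\c.p))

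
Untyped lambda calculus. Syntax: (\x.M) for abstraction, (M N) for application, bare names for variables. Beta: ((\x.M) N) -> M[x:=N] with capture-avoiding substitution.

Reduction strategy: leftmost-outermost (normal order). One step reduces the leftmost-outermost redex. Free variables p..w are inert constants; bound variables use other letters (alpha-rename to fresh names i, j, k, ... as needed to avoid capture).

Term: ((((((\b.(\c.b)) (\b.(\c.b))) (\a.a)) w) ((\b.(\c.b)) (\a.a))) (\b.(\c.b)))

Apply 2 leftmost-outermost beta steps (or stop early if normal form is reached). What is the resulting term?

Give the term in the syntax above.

Step 0: ((((((\b.(\c.b)) (\b.(\c.b))) (\a.a)) w) ((\b.(\c.b)) (\a.a))) (\b.(\c.b)))
Step 1: (((((\c.(\b.(\c.b))) (\a.a)) w) ((\b.(\c.b)) (\a.a))) (\b.(\c.b)))
Step 2: ((((\b.(\c.b)) w) ((\b.(\c.b)) (\a.a))) (\b.(\c.b)))

Answer: ((((\b.(\c.b)) w) ((\b.(\c.b)) (\a.a))) (\b.(\c.b)))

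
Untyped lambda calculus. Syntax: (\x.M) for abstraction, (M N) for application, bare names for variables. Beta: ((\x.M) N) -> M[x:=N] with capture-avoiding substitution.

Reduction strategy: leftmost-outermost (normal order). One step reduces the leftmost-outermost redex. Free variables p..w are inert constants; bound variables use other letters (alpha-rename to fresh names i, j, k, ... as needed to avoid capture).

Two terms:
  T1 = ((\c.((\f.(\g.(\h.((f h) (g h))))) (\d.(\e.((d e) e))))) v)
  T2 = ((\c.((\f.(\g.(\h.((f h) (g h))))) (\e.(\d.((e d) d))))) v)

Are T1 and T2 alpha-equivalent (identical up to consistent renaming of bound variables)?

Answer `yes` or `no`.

Term 1: ((\c.((\f.(\g.(\h.((f h) (g h))))) (\d.(\e.((d e) e))))) v)
Term 2: ((\c.((\f.(\g.(\h.((f h) (g h))))) (\e.(\d.((e d) d))))) v)
Alpha-equivalence: compare structure up to binder renaming.
Result: True

Answer: yes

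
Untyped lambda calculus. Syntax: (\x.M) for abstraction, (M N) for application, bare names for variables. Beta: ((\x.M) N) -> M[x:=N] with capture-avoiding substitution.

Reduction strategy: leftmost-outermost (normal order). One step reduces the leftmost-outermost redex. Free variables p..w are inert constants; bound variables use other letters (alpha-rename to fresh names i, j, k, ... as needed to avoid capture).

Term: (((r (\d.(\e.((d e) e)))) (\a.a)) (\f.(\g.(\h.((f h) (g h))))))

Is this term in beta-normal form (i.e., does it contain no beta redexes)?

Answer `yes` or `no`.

Term: (((r (\d.(\e.((d e) e)))) (\a.a)) (\f.(\g.(\h.((f h) (g h))))))
No beta redexes found.

Answer: yes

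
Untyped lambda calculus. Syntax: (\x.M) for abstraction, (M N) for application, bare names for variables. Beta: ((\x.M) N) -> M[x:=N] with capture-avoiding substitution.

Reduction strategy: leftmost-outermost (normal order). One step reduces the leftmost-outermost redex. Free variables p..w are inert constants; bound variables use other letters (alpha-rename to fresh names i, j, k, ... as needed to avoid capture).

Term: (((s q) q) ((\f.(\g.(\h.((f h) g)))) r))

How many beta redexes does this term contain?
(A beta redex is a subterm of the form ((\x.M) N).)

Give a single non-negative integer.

Answer: 1

Derivation:
Term: (((s q) q) ((\f.(\g.(\h.((f h) g)))) r))
  Redex: ((\f.(\g.(\h.((f h) g)))) r)
Total redexes: 1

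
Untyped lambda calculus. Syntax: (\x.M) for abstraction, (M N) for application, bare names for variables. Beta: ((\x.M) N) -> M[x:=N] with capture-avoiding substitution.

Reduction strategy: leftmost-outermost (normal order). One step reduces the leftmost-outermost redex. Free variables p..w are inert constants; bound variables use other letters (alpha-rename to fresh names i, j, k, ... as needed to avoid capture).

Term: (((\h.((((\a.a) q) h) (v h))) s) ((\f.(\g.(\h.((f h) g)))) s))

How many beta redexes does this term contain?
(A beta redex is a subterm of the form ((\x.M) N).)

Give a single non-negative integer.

Answer: 3

Derivation:
Term: (((\h.((((\a.a) q) h) (v h))) s) ((\f.(\g.(\h.((f h) g)))) s))
  Redex: ((\h.((((\a.a) q) h) (v h))) s)
  Redex: ((\a.a) q)
  Redex: ((\f.(\g.(\h.((f h) g)))) s)
Total redexes: 3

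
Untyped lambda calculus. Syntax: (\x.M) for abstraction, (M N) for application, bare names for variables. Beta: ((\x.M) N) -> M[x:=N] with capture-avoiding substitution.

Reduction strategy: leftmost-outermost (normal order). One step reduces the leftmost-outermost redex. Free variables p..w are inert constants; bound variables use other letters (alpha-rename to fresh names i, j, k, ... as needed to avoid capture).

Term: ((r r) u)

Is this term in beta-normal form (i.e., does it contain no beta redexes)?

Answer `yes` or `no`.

Term: ((r r) u)
No beta redexes found.

Answer: yes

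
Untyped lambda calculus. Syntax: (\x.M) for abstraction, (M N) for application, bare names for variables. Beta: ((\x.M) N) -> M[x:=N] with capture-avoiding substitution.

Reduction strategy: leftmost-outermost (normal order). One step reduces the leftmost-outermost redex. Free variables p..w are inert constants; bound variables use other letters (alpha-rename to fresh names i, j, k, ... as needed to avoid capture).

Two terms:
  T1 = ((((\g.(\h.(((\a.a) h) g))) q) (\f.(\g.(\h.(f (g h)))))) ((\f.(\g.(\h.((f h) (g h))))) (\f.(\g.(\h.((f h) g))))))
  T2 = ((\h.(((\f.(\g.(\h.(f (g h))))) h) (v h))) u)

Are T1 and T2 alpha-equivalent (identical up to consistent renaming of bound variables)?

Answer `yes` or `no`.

Term 1: ((((\g.(\h.(((\a.a) h) g))) q) (\f.(\g.(\h.(f (g h)))))) ((\f.(\g.(\h.((f h) (g h))))) (\f.(\g.(\h.((f h) g))))))
Term 2: ((\h.(((\f.(\g.(\h.(f (g h))))) h) (v h))) u)
Alpha-equivalence: compare structure up to binder renaming.
Result: False

Answer: no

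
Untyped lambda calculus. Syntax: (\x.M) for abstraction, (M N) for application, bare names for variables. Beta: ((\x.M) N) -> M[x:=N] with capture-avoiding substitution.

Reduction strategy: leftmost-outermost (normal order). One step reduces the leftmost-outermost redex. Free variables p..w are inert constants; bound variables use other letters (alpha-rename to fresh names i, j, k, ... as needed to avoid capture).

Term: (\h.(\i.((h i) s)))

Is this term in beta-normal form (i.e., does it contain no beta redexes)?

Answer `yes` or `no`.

Term: (\h.(\i.((h i) s)))
No beta redexes found.

Answer: yes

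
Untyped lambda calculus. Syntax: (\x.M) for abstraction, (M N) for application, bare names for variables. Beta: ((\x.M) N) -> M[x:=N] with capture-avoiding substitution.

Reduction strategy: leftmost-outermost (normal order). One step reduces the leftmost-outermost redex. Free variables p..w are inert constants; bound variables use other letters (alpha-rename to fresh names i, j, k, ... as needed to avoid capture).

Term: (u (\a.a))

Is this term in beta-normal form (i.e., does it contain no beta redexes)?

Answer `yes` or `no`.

Term: (u (\a.a))
No beta redexes found.

Answer: yes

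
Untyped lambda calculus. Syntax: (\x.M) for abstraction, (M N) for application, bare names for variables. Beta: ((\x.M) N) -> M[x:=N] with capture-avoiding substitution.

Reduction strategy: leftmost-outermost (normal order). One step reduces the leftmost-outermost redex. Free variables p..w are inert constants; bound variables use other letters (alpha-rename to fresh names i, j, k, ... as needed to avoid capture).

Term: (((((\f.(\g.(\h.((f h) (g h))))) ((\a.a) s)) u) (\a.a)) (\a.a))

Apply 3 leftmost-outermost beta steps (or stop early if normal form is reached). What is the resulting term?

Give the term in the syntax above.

Answer: (((((\a.a) s) (\a.a)) (u (\a.a))) (\a.a))

Derivation:
Step 0: (((((\f.(\g.(\h.((f h) (g h))))) ((\a.a) s)) u) (\a.a)) (\a.a))
Step 1: ((((\g.(\h.((((\a.a) s) h) (g h)))) u) (\a.a)) (\a.a))
Step 2: (((\h.((((\a.a) s) h) (u h))) (\a.a)) (\a.a))
Step 3: (((((\a.a) s) (\a.a)) (u (\a.a))) (\a.a))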